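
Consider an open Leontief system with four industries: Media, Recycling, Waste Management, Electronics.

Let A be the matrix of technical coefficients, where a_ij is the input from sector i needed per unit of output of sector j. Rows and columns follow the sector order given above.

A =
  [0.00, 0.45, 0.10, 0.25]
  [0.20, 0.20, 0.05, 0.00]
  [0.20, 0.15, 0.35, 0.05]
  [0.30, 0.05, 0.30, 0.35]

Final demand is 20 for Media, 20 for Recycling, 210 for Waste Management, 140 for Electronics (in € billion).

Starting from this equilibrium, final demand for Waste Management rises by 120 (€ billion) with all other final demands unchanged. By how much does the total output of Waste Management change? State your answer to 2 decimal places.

I − A =
  [   1.00    -0.45    -0.10    -0.25]
  [  -0.20     0.80    -0.05     0.00]
  [  -0.20    -0.15     0.65    -0.05]
  [  -0.30    -0.05    -0.30     0.65]
Compute the cofactors C_ij = (−1)^(i+j)·(3×3 minor ij) of I−A; the adjugate is their transpose:
adj(I−A) = Cᵀ =
  [ 0.32100   0.21275   0.12725   0.13325]
  [ 0.08875   0.32925   0.05675   0.03850]
  [ 0.13600   0.15650   0.39900   0.08300]
  [ 0.21775   0.19575   0.24725   0.43050]
det(I−A) = Σ_j (I−A)_1j·C_1j = (1.00)(0.32100) + (-0.45)(0.08875) + (-0.10)(0.13600) + (-0.25)(0.21775) = 0.213025
(I − A)⁻¹ = adj(I−A) / det(I−A) ≈
  [   1.5069     0.9987     0.5973     0.6255]
  [   0.4166     1.5456     0.2664     0.1807]
  [   0.6384     0.7347     1.8730     0.3896]
  [   1.0222     0.9189     1.1607     2.0209]
Δx = (I − A)⁻¹ Δd with Δd having +120 in the Waste Management component and 0 elsewhere.
So Δx_W = L_WW · (+120), where L_WW = adj(I−A)_WW / det(I−A) = 0.39900 / 0.213025.
Δx_W = 0.39900 × (+120) / 0.213025 = 47.88 / 0.213025 ≈ 224.76.

Δx_W = 224.76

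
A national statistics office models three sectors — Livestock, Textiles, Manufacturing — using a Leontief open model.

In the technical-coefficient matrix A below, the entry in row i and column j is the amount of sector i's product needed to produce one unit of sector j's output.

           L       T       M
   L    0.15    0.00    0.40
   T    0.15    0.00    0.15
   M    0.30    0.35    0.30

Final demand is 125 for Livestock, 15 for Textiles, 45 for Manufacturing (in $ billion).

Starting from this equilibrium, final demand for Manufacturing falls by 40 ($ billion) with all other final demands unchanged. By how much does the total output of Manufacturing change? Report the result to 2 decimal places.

I − A =
  [   0.85     0.00    -0.40]
  [  -0.15     1.00    -0.15]
  [  -0.30    -0.35     0.70]
Cofactors of I−A, C_ij = (−1)^(i+j)·(minor ij) (rows/columns in the sector order above):
  C_11 = (1.00)(0.70) − (-0.15)(-0.35) = 0.6475
  C_12 = −[(-0.15)(0.70) − (-0.15)(-0.30)] = 0.1500
  C_13 = (-0.15)(-0.35) − (1.00)(-0.30) = 0.3525
  C_21 = −[(0.00)(0.70) − (-0.40)(-0.35)] = 0.1400
  C_22 = (0.85)(0.70) − (-0.40)(-0.30) = 0.4750
  C_23 = −[(0.85)(-0.35) − (0.00)(-0.30)] = 0.2975
  C_31 = (0.00)(-0.15) − (-0.40)(1.00) = 0.4000
  C_32 = −[(0.85)(-0.15) − (-0.40)(-0.15)] = 0.1875
  C_33 = (0.85)(1.00) − (0.00)(-0.15) = 0.8500
det(I−A) = Σ_j (I−A)_1j·C_1j = (0.85)(0.6475) + (0.00)(0.1500) + (-0.40)(0.3525) = 0.409375
adj(I−A) = Cᵀ =
  [ 0.6475   0.1400   0.4000]
  [ 0.1500   0.4750   0.1875]
  [ 0.3525   0.2975   0.8500]
(I − A)⁻¹ = adj(I−A) / det(I−A) ≈
  [   1.5817     0.3420     0.9771]
  [   0.3664     1.1603     0.4580]
  [   0.8611     0.7267     2.0763]
Δx = (I − A)⁻¹ Δd with Δd having -40 in the Manufacturing component and 0 elsewhere.
So Δx_M = L_MM · (-40), where L_MM = adj(I−A)_MM / det(I−A) = 0.8500 / 0.409375.
Δx_M = 0.8500 × (-40) / 0.409375 = -34.00 / 0.409375 ≈ -83.05.

Δx_M = -83.05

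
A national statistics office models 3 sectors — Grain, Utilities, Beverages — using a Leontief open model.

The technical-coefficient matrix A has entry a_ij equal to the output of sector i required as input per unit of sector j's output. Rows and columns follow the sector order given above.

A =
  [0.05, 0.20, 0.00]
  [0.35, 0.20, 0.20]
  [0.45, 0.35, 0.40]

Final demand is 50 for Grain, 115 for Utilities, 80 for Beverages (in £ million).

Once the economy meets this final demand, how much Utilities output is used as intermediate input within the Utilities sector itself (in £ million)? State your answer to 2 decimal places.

z_UU = 58.12

I − A =
  [   0.95    -0.20     0.00]
  [  -0.35     0.80    -0.20]
  [  -0.45    -0.35     0.60]
Cofactors of I−A, C_ij = (−1)^(i+j)·(minor ij) (rows/columns in the sector order above):
  C_11 = (0.80)(0.60) − (-0.20)(-0.35) = 0.4100
  C_12 = −[(-0.35)(0.60) − (-0.20)(-0.45)] = 0.3000
  C_13 = (-0.35)(-0.35) − (0.80)(-0.45) = 0.4825
  C_21 = −[(-0.20)(0.60) − (0.00)(-0.35)] = 0.1200
  C_22 = (0.95)(0.60) − (0.00)(-0.45) = 0.5700
  C_23 = −[(0.95)(-0.35) − (-0.20)(-0.45)] = 0.4225
  C_31 = (-0.20)(-0.20) − (0.00)(0.80) = 0.0400
  C_32 = −[(0.95)(-0.20) − (0.00)(-0.35)] = 0.1900
  C_33 = (0.95)(0.80) − (-0.20)(-0.35) = 0.6900
det(I−A) = Σ_j (I−A)_1j·C_1j = (0.95)(0.4100) + (-0.20)(0.3000) + (0.00)(0.4825) = 0.3295
adj(I−A) = Cᵀ =
  [ 0.4100   0.1200   0.0400]
  [ 0.3000   0.5700   0.1900]
  [ 0.4825   0.4225   0.6900]
(I − A)⁻¹ = adj(I−A) / det(I−A) ≈
  [   1.2443     0.3642     0.1214]
  [   0.9105     1.7299     0.5766]
  [   1.4643     1.2822     2.0941]
First solve x = (I − A)⁻¹ d = adj(I−A)·d / det(I−A); in particular x_U = (0.3000·50 + 0.5700·115 + 0.1900·80) / 0.3295 = 95.75 / 0.3295 ≈ 290.5918.
Intermediate flow from U to U: z_UU = a_UU · x_U = 0.20 × 95.75 / 0.3295 = 19.15 / 0.3295 ≈ 58.12.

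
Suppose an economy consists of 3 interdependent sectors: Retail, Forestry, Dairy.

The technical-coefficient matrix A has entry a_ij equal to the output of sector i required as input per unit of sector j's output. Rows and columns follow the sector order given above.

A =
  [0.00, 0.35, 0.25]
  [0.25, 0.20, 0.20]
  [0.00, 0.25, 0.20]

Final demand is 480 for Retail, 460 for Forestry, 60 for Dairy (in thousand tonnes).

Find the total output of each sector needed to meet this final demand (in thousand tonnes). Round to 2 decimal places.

I − A =
  [   1.00    -0.35    -0.25]
  [  -0.25     0.80    -0.20]
  [   0.00    -0.25     0.80]
Cofactors of I−A, C_ij = (−1)^(i+j)·(minor ij) (rows/columns in the sector order above):
  C_11 = (0.80)(0.80) − (-0.20)(-0.25) = 0.5900
  C_12 = −[(-0.25)(0.80) − (-0.20)(0.00)] = 0.2000
  C_13 = (-0.25)(-0.25) − (0.80)(0.00) = 0.0625
  C_21 = −[(-0.35)(0.80) − (-0.25)(-0.25)] = 0.3425
  C_22 = (1.00)(0.80) − (-0.25)(0.00) = 0.8000
  C_23 = −[(1.00)(-0.25) − (-0.35)(0.00)] = 0.2500
  C_31 = (-0.35)(-0.20) − (-0.25)(0.80) = 0.2700
  C_32 = −[(1.00)(-0.20) − (-0.25)(-0.25)] = 0.2625
  C_33 = (1.00)(0.80) − (-0.35)(-0.25) = 0.7125
det(I−A) = Σ_j (I−A)_1j·C_1j = (1.00)(0.5900) + (-0.35)(0.2000) + (-0.25)(0.0625) = 0.504375
adj(I−A) = Cᵀ =
  [ 0.5900   0.3425   0.2700]
  [ 0.2000   0.8000   0.2625]
  [ 0.0625   0.2500   0.7125]
(I − A)⁻¹ = adj(I−A) / det(I−A) ≈
  [   1.1698     0.6791     0.5353]
  [   0.3965     1.5861     0.5204]
  [   0.1239     0.4957     1.4126]
x = (I − A)⁻¹ d = adj(I−A)·d / det(I−A), with det(I−A) = 0.504375:
  x_1 = (0.5900·480 + 0.3425·460 + 0.2700·60) / 0.504375 = 456.95 / 0.504375 ≈ 905.97
  x_2 = (0.2000·480 + 0.8000·460 + 0.2625·60) / 0.504375 = 479.75 / 0.504375 ≈ 951.18
  x_3 = (0.0625·480 + 0.2500·460 + 0.7125·60) / 0.504375 = 187.75 / 0.504375 ≈ 372.24

x_1 = 905.97, x_2 = 951.18, x_3 = 372.24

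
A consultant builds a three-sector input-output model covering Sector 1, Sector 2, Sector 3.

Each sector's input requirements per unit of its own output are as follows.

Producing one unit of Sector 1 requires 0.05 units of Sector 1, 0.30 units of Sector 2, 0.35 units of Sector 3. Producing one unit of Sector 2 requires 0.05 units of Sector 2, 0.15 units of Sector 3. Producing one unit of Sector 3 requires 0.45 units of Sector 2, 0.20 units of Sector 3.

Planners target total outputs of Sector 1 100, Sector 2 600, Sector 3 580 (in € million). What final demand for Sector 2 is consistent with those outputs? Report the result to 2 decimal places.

I − A =
  [   0.95     0.00     0.00]
  [  -0.30     0.95    -0.45]
  [  -0.35    -0.15     0.80]
d = (I − A) x:
  d_1 = (+0.95)·100 + (+0.00)·600 + (+0.00)·580 = 95.00
  d_2 = (-0.30)·100 + (+0.95)·600 + (-0.45)·580 = 279.00
  d_3 = (-0.35)·100 + (-0.15)·600 + (+0.80)·580 = 339.00

d_2 = 279.00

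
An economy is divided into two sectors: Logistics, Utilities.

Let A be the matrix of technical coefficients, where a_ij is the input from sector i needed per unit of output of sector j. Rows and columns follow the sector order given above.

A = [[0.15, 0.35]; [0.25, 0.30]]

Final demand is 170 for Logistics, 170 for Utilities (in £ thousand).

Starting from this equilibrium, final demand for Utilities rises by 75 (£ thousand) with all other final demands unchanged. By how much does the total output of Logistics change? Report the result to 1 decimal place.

I − A =
  [   0.85    -0.35]
  [  -0.25     0.70]
det(I−A) = (0.85)(0.70) − (-0.35)(-0.25) = 0.5075
adj(I−A) = [[0.70, 0.35], [0.25, 0.85]]
(I − A)⁻¹ = adj(I−A) / det(I−A) ≈
  [   1.3793     0.6897]
  [   0.4926     1.6749]
Δx = (I − A)⁻¹ Δd with Δd having +75 in the Utilities component and 0 elsewhere.
So Δx_L = L_LU · (+75), where L_LU = adj(I−A)_LU / det(I−A) = 0.35 / 0.5075.
Δx_L = 0.35 × (+75) / 0.5075 = 26.25 / 0.5075 ≈ 51.7.

Δx_L = 51.7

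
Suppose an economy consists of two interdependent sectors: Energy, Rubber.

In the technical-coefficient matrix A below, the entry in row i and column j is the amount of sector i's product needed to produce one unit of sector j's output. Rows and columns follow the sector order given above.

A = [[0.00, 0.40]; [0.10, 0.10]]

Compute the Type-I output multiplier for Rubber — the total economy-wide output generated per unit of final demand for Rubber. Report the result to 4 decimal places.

I − A =
  [   1.00    -0.40]
  [  -0.10     0.90]
det(I−A) = (1.00)(0.90) − (-0.40)(-0.10) = 0.8600
adj(I−A) = [[0.90, 0.40], [0.10, 1.00]]
(I − A)⁻¹ = adj(I−A) / det(I−A) ≈
  [   1.04651     0.46512]
  [   0.11628     1.16279]
The output multiplier for sector j is the column-j sum of the Leontief inverse (I − A)⁻¹ = adj(I−A) / det(I−A).
Column 2 of adj(I−A): (0.40, 1.00); det(I−A) = 0.8600.
m_2 = (0.40 + 1.00) / 0.8600 = 1.40 / 0.8600 ≈ 1.6279.

m_2 = 1.6279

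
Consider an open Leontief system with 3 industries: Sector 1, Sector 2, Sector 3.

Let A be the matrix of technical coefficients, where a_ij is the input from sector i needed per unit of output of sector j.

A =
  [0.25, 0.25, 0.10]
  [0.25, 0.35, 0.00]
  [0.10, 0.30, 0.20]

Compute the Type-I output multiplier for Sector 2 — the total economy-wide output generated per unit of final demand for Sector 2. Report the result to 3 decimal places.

m_2 = 3.282

I − A =
  [   0.75    -0.25    -0.10]
  [  -0.25     0.65     0.00]
  [  -0.10    -0.30     0.80]
Cofactors of I−A, C_ij = (−1)^(i+j)·(minor ij) (rows/columns in the sector order above):
  C_11 = (0.65)(0.80) − (0.00)(-0.30) = 0.5200
  C_12 = −[(-0.25)(0.80) − (0.00)(-0.10)] = 0.2000
  C_13 = (-0.25)(-0.30) − (0.65)(-0.10) = 0.1400
  C_21 = −[(-0.25)(0.80) − (-0.10)(-0.30)] = 0.2300
  C_22 = (0.75)(0.80) − (-0.10)(-0.10) = 0.5900
  C_23 = −[(0.75)(-0.30) − (-0.25)(-0.10)] = 0.2500
  C_31 = (-0.25)(0.00) − (-0.10)(0.65) = 0.0650
  C_32 = −[(0.75)(0.00) − (-0.10)(-0.25)] = 0.0250
  C_33 = (0.75)(0.65) − (-0.25)(-0.25) = 0.4250
det(I−A) = Σ_j (I−A)_1j·C_1j = (0.75)(0.5200) + (-0.25)(0.2000) + (-0.10)(0.1400) = 0.3260
adj(I−A) = Cᵀ =
  [ 0.5200   0.2300   0.0650]
  [ 0.2000   0.5900   0.0250]
  [ 0.1400   0.2500   0.4250]
(I − A)⁻¹ = adj(I−A) / det(I−A) ≈
  [   1.5951     0.7055     0.1994]
  [   0.6135     1.8098     0.0767]
  [   0.4294     0.7669     1.3037]
The output multiplier for sector j is the column-j sum of the Leontief inverse (I − A)⁻¹ = adj(I−A) / det(I−A).
Column 2 of adj(I−A): (0.2300, 0.5900, 0.2500); det(I−A) = 0.3260.
m_2 = (0.2300 + 0.5900 + 0.2500) / 0.3260 = 1.07 / 0.3260 ≈ 3.282.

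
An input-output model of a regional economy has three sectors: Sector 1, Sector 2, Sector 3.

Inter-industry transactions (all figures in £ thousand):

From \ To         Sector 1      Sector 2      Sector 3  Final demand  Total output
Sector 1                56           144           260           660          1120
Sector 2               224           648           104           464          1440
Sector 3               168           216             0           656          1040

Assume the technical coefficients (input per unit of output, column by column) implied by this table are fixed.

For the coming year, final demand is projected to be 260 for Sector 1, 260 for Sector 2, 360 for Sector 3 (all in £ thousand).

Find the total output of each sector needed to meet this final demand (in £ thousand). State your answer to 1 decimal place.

Technical coefficients a_ij = z_ij / X_j:
  a_11 = 56/1120 = 0.05, a_21 = 224/1120 = 0.20, a_31 = 168/1120 = 0.15
  a_12 = 144/1440 = 0.10, a_22 = 648/1440 = 0.45, a_32 = 216/1440 = 0.15
  a_13 = 260/1040 = 0.25, a_23 = 104/1040 = 0.10, a_33 = 0/1040 = 0.00
I − A =
  [   0.95    -0.10    -0.25]
  [  -0.20     0.55    -0.10]
  [  -0.15    -0.15     1.00]
Cofactors of I−A, C_ij = (−1)^(i+j)·(minor ij) (rows/columns in the sector order above):
  C_11 = (0.55)(1.00) − (-0.10)(-0.15) = 0.5350
  C_12 = −[(-0.20)(1.00) − (-0.10)(-0.15)] = 0.2150
  C_13 = (-0.20)(-0.15) − (0.55)(-0.15) = 0.1125
  C_21 = −[(-0.10)(1.00) − (-0.25)(-0.15)] = 0.1375
  C_22 = (0.95)(1.00) − (-0.25)(-0.15) = 0.9125
  C_23 = −[(0.95)(-0.15) − (-0.10)(-0.15)] = 0.1575
  C_31 = (-0.10)(-0.10) − (-0.25)(0.55) = 0.1475
  C_32 = −[(0.95)(-0.10) − (-0.25)(-0.20)] = 0.1450
  C_33 = (0.95)(0.55) − (-0.10)(-0.20) = 0.5025
det(I−A) = Σ_j (I−A)_1j·C_1j = (0.95)(0.5350) + (-0.10)(0.2150) + (-0.25)(0.1125) = 0.458625
adj(I−A) = Cᵀ =
  [ 0.5350   0.1375   0.1475]
  [ 0.2150   0.9125   0.1450]
  [ 0.1125   0.1575   0.5025]
(I − A)⁻¹ = adj(I−A) / det(I−A) ≈
  [   1.1665     0.2998     0.3216]
  [   0.4688     1.9896     0.3162]
  [   0.2453     0.3434     1.0957]
x = (I − A)⁻¹ d = adj(I−A)·d / det(I−A), with det(I−A) = 0.458625:
  x_1 = (0.5350·260 + 0.1375·260 + 0.1475·360) / 0.458625 = 227.95 / 0.458625 ≈ 497.0
  x_2 = (0.2150·260 + 0.9125·260 + 0.1450·360) / 0.458625 = 345.35 / 0.458625 ≈ 753.0
  x_3 = (0.1125·260 + 0.1575·260 + 0.5025·360) / 0.458625 = 251.10 / 0.458625 ≈ 547.5

x_1 = 497.0, x_2 = 753.0, x_3 = 547.5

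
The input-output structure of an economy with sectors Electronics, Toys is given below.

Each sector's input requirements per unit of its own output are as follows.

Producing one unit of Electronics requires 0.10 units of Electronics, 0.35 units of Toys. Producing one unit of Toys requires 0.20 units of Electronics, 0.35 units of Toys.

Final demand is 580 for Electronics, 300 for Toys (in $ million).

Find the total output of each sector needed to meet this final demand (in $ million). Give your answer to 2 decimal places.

x_E = 848.54, x_T = 918.45

I − A =
  [   0.90    -0.20]
  [  -0.35     0.65]
det(I−A) = (0.90)(0.65) − (-0.20)(-0.35) = 0.5150
adj(I−A) = [[0.65, 0.20], [0.35, 0.90]]
(I − A)⁻¹ = adj(I−A) / det(I−A) ≈
  [   1.2621     0.3883]
  [   0.6796     1.7476]
x = (I − A)⁻¹ d = adj(I−A)·d / det(I−A), with det(I−A) = 0.5150:
  x_E = (0.65·580 + 0.20·300) / 0.5150 = 437.00 / 0.5150 ≈ 848.54
  x_T = (0.35·580 + 0.90·300) / 0.5150 = 473.00 / 0.5150 ≈ 918.45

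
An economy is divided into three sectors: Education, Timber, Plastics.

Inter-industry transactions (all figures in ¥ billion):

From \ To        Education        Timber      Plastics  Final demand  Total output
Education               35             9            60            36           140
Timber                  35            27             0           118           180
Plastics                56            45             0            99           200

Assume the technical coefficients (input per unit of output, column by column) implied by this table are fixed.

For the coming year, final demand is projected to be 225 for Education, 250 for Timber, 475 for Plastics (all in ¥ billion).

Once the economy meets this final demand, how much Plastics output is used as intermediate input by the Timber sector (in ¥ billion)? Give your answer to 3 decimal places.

z_PT = 123.637

Technical coefficients a_ij = z_ij / X_j:
  a_EE = 35/140 = 0.25, a_TE = 35/140 = 0.25, a_PE = 56/140 = 0.40
  a_ET = 9/180 = 0.05, a_TT = 27/180 = 0.15, a_PT = 45/180 = 0.25
  a_EP = 60/200 = 0.30, a_TP = 0/200 = 0.00, a_PP = 0/200 = 0.00
I − A =
  [   0.75    -0.05    -0.30]
  [  -0.25     0.85     0.00]
  [  -0.40    -0.25     1.00]
Cofactors of I−A, C_ij = (−1)^(i+j)·(minor ij) (rows/columns in the sector order above):
  C_11 = (0.85)(1.00) − (0.00)(-0.25) = 0.8500
  C_12 = −[(-0.25)(1.00) − (0.00)(-0.40)] = 0.2500
  C_13 = (-0.25)(-0.25) − (0.85)(-0.40) = 0.4025
  C_21 = −[(-0.05)(1.00) − (-0.30)(-0.25)] = 0.1250
  C_22 = (0.75)(1.00) − (-0.30)(-0.40) = 0.6300
  C_23 = −[(0.75)(-0.25) − (-0.05)(-0.40)] = 0.2075
  C_31 = (-0.05)(0.00) − (-0.30)(0.85) = 0.2550
  C_32 = −[(0.75)(0.00) − (-0.30)(-0.25)] = 0.0750
  C_33 = (0.75)(0.85) − (-0.05)(-0.25) = 0.6250
det(I−A) = Σ_j (I−A)_1j·C_1j = (0.75)(0.8500) + (-0.05)(0.2500) + (-0.30)(0.4025) = 0.50425
adj(I−A) = Cᵀ =
  [ 0.8500   0.1250   0.2550]
  [ 0.2500   0.6300   0.0750]
  [ 0.4025   0.2075   0.6250]
(I − A)⁻¹ = adj(I−A) / det(I−A) ≈
  [   1.6857     0.2479     0.5057]
  [   0.4958     1.2494     0.1487]
  [   0.7982     0.4115     1.2395]
First solve x = (I − A)⁻¹ d = adj(I−A)·d / det(I−A); in particular x_T = (0.2500·225 + 0.6300·250 + 0.0750·475) / 0.50425 = 249.375 / 0.50425 ≈ 494.54636.
Intermediate flow from P to T: z_PT = a_PT · x_T = 0.25 × 249.375 / 0.50425 = 62.34375 / 0.50425 ≈ 123.637.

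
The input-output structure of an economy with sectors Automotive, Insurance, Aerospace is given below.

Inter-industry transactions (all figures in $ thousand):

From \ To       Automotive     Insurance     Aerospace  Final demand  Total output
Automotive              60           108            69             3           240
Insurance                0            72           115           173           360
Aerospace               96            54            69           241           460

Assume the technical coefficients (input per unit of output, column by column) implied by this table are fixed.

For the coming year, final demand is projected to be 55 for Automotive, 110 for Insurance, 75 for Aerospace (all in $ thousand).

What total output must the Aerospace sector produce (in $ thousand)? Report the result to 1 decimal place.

x_3 = 218.3

Technical coefficients a_ij = z_ij / X_j:
  a_11 = 60/240 = 0.25, a_21 = 0/240 = 0.00, a_31 = 96/240 = 0.40
  a_12 = 108/360 = 0.30, a_22 = 72/360 = 0.20, a_32 = 54/360 = 0.15
  a_13 = 69/460 = 0.15, a_23 = 115/460 = 0.25, a_33 = 69/460 = 0.15
I − A =
  [   0.75    -0.30    -0.15]
  [   0.00     0.80    -0.25]
  [  -0.40    -0.15     0.85]
Cofactors of I−A, C_ij = (−1)^(i+j)·(minor ij) (rows/columns in the sector order above):
  C_11 = (0.80)(0.85) − (-0.25)(-0.15) = 0.6425
  C_12 = −[(0.00)(0.85) − (-0.25)(-0.40)] = 0.1000
  C_13 = (0.00)(-0.15) − (0.80)(-0.40) = 0.3200
  C_21 = −[(-0.30)(0.85) − (-0.15)(-0.15)] = 0.2775
  C_22 = (0.75)(0.85) − (-0.15)(-0.40) = 0.5775
  C_23 = −[(0.75)(-0.15) − (-0.30)(-0.40)] = 0.2325
  C_31 = (-0.30)(-0.25) − (-0.15)(0.80) = 0.1950
  C_32 = −[(0.75)(-0.25) − (-0.15)(0.00)] = 0.1875
  C_33 = (0.75)(0.80) − (-0.30)(0.00) = 0.6000
det(I−A) = Σ_j (I−A)_1j·C_1j = (0.75)(0.6425) + (-0.30)(0.1000) + (-0.15)(0.3200) = 0.403875
adj(I−A) = Cᵀ =
  [ 0.6425   0.2775   0.1950]
  [ 0.1000   0.5775   0.1875]
  [ 0.3200   0.2325   0.6000]
(I − A)⁻¹ = adj(I−A) / det(I−A) ≈
  [   1.5908     0.6871     0.4828]
  [   0.2476     1.4299     0.4643]
  [   0.7923     0.5757     1.4856]
x = (I − A)⁻¹ d = adj(I−A)·d / det(I−A), with det(I−A) = 0.403875:
  x_1 = (0.6425·55 + 0.2775·110 + 0.1950·75) / 0.403875 = 80.4875 / 0.403875 ≈ 199.3
  x_2 = (0.1000·55 + 0.5775·110 + 0.1875·75) / 0.403875 = 83.0875 / 0.403875 ≈ 205.7
  x_3 = (0.3200·55 + 0.2325·110 + 0.6000·75) / 0.403875 = 88.175 / 0.403875 ≈ 218.3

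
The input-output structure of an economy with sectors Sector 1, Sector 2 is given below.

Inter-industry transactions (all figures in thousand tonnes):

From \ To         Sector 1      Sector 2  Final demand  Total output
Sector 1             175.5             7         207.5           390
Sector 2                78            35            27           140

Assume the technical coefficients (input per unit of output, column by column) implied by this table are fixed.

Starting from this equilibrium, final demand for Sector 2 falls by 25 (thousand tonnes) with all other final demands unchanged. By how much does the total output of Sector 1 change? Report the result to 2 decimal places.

Δx_1 = -3.11

Technical coefficients a_ij = z_ij / X_j:
  a_11 = 175.5/390 = 0.45, a_21 = 78/390 = 0.20
  a_12 = 7/140 = 0.05, a_22 = 35/140 = 0.25
I − A =
  [   0.55    -0.05]
  [  -0.20     0.75]
det(I−A) = (0.55)(0.75) − (-0.05)(-0.20) = 0.4025
adj(I−A) = [[0.75, 0.05], [0.20, 0.55]]
(I − A)⁻¹ = adj(I−A) / det(I−A) ≈
  [   1.8634     0.1242]
  [   0.4969     1.3665]
Δx = (I − A)⁻¹ Δd with Δd having -25 in the Sector 2 component and 0 elsewhere.
So Δx_1 = L_12 · (-25), where L_12 = adj(I−A)_12 / det(I−A) = 0.05 / 0.4025.
Δx_1 = 0.05 × (-25) / 0.4025 = -1.25 / 0.4025 ≈ -3.11.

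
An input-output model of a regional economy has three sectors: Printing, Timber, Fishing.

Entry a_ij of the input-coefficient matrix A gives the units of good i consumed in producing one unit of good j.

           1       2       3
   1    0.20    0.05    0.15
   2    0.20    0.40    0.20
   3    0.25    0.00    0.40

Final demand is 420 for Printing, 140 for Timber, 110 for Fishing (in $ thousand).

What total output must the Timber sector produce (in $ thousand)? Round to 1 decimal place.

I − A =
  [   0.80    -0.05    -0.15]
  [  -0.20     0.60    -0.20]
  [  -0.25     0.00     0.60]
Cofactors of I−A, C_ij = (−1)^(i+j)·(minor ij) (rows/columns in the sector order above):
  C_11 = (0.60)(0.60) − (-0.20)(0.00) = 0.3600
  C_12 = −[(-0.20)(0.60) − (-0.20)(-0.25)] = 0.1700
  C_13 = (-0.20)(0.00) − (0.60)(-0.25) = 0.1500
  C_21 = −[(-0.05)(0.60) − (-0.15)(0.00)] = 0.0300
  C_22 = (0.80)(0.60) − (-0.15)(-0.25) = 0.4425
  C_23 = −[(0.80)(0.00) − (-0.05)(-0.25)] = 0.0125
  C_31 = (-0.05)(-0.20) − (-0.15)(0.60) = 0.1000
  C_32 = −[(0.80)(-0.20) − (-0.15)(-0.20)] = 0.1900
  C_33 = (0.80)(0.60) − (-0.05)(-0.20) = 0.4700
det(I−A) = Σ_j (I−A)_1j·C_1j = (0.80)(0.3600) + (-0.05)(0.1700) + (-0.15)(0.1500) = 0.2570
adj(I−A) = Cᵀ =
  [ 0.3600   0.0300   0.1000]
  [ 0.1700   0.4425   0.1900]
  [ 0.1500   0.0125   0.4700]
(I − A)⁻¹ = adj(I−A) / det(I−A) ≈
  [   1.4008     0.1167     0.3891]
  [   0.6615     1.7218     0.7393]
  [   0.5837     0.0486     1.8288]
x = (I − A)⁻¹ d = adj(I−A)·d / det(I−A), with det(I−A) = 0.2570:
  x_1 = (0.3600·420 + 0.0300·140 + 0.1000·110) / 0.2570 = 166.40 / 0.2570 ≈ 647.5
  x_2 = (0.1700·420 + 0.4425·140 + 0.1900·110) / 0.2570 = 154.25 / 0.2570 ≈ 600.2
  x_3 = (0.1500·420 + 0.0125·140 + 0.4700·110) / 0.2570 = 116.45 / 0.2570 ≈ 453.1

x_2 = 600.2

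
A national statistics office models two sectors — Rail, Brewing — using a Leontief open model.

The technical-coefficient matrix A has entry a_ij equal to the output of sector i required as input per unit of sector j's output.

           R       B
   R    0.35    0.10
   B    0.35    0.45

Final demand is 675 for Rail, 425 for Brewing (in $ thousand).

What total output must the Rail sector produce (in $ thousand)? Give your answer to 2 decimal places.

I − A =
  [   0.65    -0.10]
  [  -0.35     0.55]
det(I−A) = (0.65)(0.55) − (-0.10)(-0.35) = 0.3225
adj(I−A) = [[0.55, 0.10], [0.35, 0.65]]
(I − A)⁻¹ = adj(I−A) / det(I−A) ≈
  [   1.7054     0.3101]
  [   1.0853     2.0155]
x = (I − A)⁻¹ d = adj(I−A)·d / det(I−A), with det(I−A) = 0.3225:
  x_R = (0.55·675 + 0.10·425) / 0.3225 = 413.75 / 0.3225 ≈ 1282.95
  x_B = (0.35·675 + 0.65·425) / 0.3225 = 512.50 / 0.3225 ≈ 1589.15

x_R = 1282.95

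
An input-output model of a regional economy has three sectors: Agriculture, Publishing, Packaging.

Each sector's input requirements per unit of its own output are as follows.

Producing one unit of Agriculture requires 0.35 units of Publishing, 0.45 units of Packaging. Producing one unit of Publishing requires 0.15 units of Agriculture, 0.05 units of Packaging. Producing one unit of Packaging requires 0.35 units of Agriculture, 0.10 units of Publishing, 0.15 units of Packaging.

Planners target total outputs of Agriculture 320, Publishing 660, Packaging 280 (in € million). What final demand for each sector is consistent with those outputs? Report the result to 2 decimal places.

I − A =
  [   1.00    -0.15    -0.35]
  [  -0.35     1.00    -0.10]
  [  -0.45    -0.05     0.85]
d = (I − A) x:
  d_1 = (+1.00)·320 + (-0.15)·660 + (-0.35)·280 = 123.00
  d_2 = (-0.35)·320 + (+1.00)·660 + (-0.10)·280 = 520.00
  d_3 = (-0.45)·320 + (-0.05)·660 + (+0.85)·280 = 61.00

d_1 = 123.00, d_2 = 520.00, d_3 = 61.00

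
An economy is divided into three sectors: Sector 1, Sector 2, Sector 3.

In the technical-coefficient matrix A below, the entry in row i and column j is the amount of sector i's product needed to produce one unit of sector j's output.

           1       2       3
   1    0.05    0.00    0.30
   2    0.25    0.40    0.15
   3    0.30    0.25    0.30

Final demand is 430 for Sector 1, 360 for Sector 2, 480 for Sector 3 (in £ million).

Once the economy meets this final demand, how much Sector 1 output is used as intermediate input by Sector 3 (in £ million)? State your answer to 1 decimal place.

I − A =
  [   0.95     0.00    -0.30]
  [  -0.25     0.60    -0.15]
  [  -0.30    -0.25     0.70]
Cofactors of I−A, C_ij = (−1)^(i+j)·(minor ij) (rows/columns in the sector order above):
  C_11 = (0.60)(0.70) − (-0.15)(-0.25) = 0.3825
  C_12 = −[(-0.25)(0.70) − (-0.15)(-0.30)] = 0.2200
  C_13 = (-0.25)(-0.25) − (0.60)(-0.30) = 0.2425
  C_21 = −[(0.00)(0.70) − (-0.30)(-0.25)] = 0.0750
  C_22 = (0.95)(0.70) − (-0.30)(-0.30) = 0.5750
  C_23 = −[(0.95)(-0.25) − (0.00)(-0.30)] = 0.2375
  C_31 = (0.00)(-0.15) − (-0.30)(0.60) = 0.1800
  C_32 = −[(0.95)(-0.15) − (-0.30)(-0.25)] = 0.2175
  C_33 = (0.95)(0.60) − (0.00)(-0.25) = 0.5700
det(I−A) = Σ_j (I−A)_1j·C_1j = (0.95)(0.3825) + (0.00)(0.2200) + (-0.30)(0.2425) = 0.290625
adj(I−A) = Cᵀ =
  [ 0.3825   0.0750   0.1800]
  [ 0.2200   0.5750   0.2175]
  [ 0.2425   0.2375   0.5700]
(I − A)⁻¹ = adj(I−A) / det(I−A) ≈
  [   1.3161     0.2581     0.6194]
  [   0.7570     1.9785     0.7484]
  [   0.8344     0.8172     1.9613]
First solve x = (I − A)⁻¹ d = adj(I−A)·d / det(I−A); in particular x_3 = (0.2425·430 + 0.2375·360 + 0.5700·480) / 0.290625 = 463.375 / 0.290625 ≈ 1594.409.
Intermediate flow from 1 to 3: z_13 = a_13 · x_3 = 0.30 × 463.375 / 0.290625 = 139.0125 / 0.290625 ≈ 478.3.

z_13 = 478.3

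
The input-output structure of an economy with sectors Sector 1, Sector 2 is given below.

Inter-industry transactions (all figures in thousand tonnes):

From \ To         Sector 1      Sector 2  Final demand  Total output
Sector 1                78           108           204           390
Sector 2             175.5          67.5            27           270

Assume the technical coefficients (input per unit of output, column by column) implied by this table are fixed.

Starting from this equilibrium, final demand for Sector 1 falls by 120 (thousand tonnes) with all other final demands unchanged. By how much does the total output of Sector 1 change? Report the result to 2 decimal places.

Technical coefficients a_ij = z_ij / X_j:
  a_11 = 78/390 = 0.20, a_21 = 175.5/390 = 0.45
  a_12 = 108/270 = 0.40, a_22 = 67.5/270 = 0.25
I − A =
  [   0.80    -0.40]
  [  -0.45     0.75]
det(I−A) = (0.80)(0.75) − (-0.40)(-0.45) = 0.4200
adj(I−A) = [[0.75, 0.40], [0.45, 0.80]]
(I − A)⁻¹ = adj(I−A) / det(I−A) ≈
  [   1.7857     0.9524]
  [   1.0714     1.9048]
Δx = (I − A)⁻¹ Δd with Δd having -120 in the Sector 1 component and 0 elsewhere.
So Δx_1 = L_11 · (-120), where L_11 = adj(I−A)_11 / det(I−A) = 0.75 / 0.4200.
Δx_1 = 0.75 × (-120) / 0.4200 = -90.00 / 0.4200 ≈ -214.29.

Δx_1 = -214.29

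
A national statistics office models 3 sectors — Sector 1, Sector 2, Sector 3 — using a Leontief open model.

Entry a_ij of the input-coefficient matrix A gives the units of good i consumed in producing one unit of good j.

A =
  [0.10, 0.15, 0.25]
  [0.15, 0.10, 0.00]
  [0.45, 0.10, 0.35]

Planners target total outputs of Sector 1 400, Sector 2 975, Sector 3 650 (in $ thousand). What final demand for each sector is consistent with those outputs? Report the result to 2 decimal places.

d_1 = 51.25, d_2 = 817.50, d_3 = 145.00

I − A =
  [   0.90    -0.15    -0.25]
  [  -0.15     0.90     0.00]
  [  -0.45    -0.10     0.65]
d = (I − A) x:
  d_1 = (+0.90)·400 + (-0.15)·975 + (-0.25)·650 = 51.25
  d_2 = (-0.15)·400 + (+0.90)·975 + (+0.00)·650 = 817.50
  d_3 = (-0.45)·400 + (-0.10)·975 + (+0.65)·650 = 145.00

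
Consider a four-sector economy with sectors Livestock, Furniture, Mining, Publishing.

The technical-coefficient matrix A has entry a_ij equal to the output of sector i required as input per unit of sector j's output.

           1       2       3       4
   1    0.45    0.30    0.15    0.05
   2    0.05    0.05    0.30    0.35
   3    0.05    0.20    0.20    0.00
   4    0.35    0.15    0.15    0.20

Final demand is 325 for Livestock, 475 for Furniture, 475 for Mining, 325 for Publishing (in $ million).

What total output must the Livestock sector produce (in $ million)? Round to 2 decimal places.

x_1 = 1928.49

I − A =
  [   0.55    -0.30    -0.15    -0.05]
  [  -0.05     0.95    -0.30    -0.35]
  [  -0.05    -0.20     0.80     0.00]
  [  -0.35    -0.15    -0.15     0.80]
Compute the cofactors C_ij = (−1)^(i+j)·(3×3 minor ij) of I−A; the adjugate is their transpose:
adj(I−A) = Cᵀ =
  [ 0.507500   0.223500   0.203250   0.129500]
  [ 0.144625   0.331625   0.180375   0.154125]
  [ 0.067875   0.096875   0.323375   0.046625]
  [ 0.261875   0.178125   0.183375   0.359875]
det(I−A) = Σ_j (I−A)_1j·C_1j = (0.55)(0.507500) + (-0.30)(0.144625) + (-0.15)(0.067875) + (-0.05)(0.261875) = 0.2124625
(I − A)⁻¹ = adj(I−A) / det(I−A) ≈
  [   2.3887     1.0520     0.9566     0.6095]
  [   0.6807     1.5609     0.8490     0.7254]
  [   0.3195     0.4560     1.5220     0.2195]
  [   1.2326     0.8384     0.8631     1.6938]
x = (I − A)⁻¹ d = adj(I−A)·d / det(I−A), with det(I−A) = 0.2124625:
  x_1 = (0.507500·325 + 0.223500·475 + 0.203250·475 + 0.129500·325) / 0.2124625 = 409.73125 / 0.2124625 ≈ 1928.49
  x_2 = (0.144625·325 + 0.331625·475 + 0.180375·475 + 0.154125·325) / 0.2124625 = 340.29375 / 0.2124625 ≈ 1601.66
  x_3 = (0.067875·325 + 0.096875·475 + 0.323375·475 + 0.046625·325) / 0.2124625 = 236.83125 / 0.2124625 ≈ 1114.70
  x_4 = (0.261875·325 + 0.178125·475 + 0.183375·475 + 0.359875·325) / 0.2124625 = 373.78125 / 0.2124625 ≈ 1759.28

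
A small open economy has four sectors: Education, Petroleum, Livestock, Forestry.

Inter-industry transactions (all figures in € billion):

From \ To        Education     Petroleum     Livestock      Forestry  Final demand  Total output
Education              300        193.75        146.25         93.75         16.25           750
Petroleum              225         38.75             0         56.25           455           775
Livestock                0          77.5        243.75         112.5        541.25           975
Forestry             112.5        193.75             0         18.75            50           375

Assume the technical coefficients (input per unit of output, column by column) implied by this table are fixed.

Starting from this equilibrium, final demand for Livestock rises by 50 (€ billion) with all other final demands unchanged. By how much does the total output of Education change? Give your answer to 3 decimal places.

Technical coefficients a_ij = z_ij / X_j:
  a_11 = 300/750 = 0.40, a_21 = 225/750 = 0.30, a_31 = 0/750 = 0.00, a_41 = 112.5/750 = 0.15
  a_12 = 193.75/775 = 0.25, a_22 = 38.75/775 = 0.05, a_32 = 77.5/775 = 0.10, a_42 = 193.75/775 = 0.25
  a_13 = 146.25/975 = 0.15, a_23 = 0/975 = 0.00, a_33 = 243.75/975 = 0.25, a_43 = 0/975 = 0.00
  a_14 = 93.75/375 = 0.25, a_24 = 56.25/375 = 0.15, a_34 = 112.5/375 = 0.30, a_44 = 18.75/375 = 0.05
I − A =
  [   0.60    -0.25    -0.15    -0.25]
  [  -0.30     0.95     0.00    -0.15]
  [   0.00    -0.10     0.75    -0.30]
  [  -0.15    -0.25     0.00     0.95]
Compute the cofactors C_ij = (−1)^(i+j)·(3×3 minor ij) of I−A; the adjugate is their transpose:
adj(I−A) = Cᵀ =
  [ 0.648750   0.250500   0.129750   0.251250]
  [ 0.230625   0.392625   0.046125   0.137250]
  [ 0.096000   0.109500   0.387750   0.165000]
  [ 0.163125   0.142875   0.032625   0.366750]
det(I−A) = Σ_j (I−A)_1j·C_1j = (0.60)(0.648750) + (-0.25)(0.230625) + (-0.15)(0.096000) + (-0.25)(0.163125) = 0.2764125
(I − A)⁻¹ = adj(I−A) / det(I−A) ≈
  [   2.3470     0.9063     0.4694     0.9090]
  [   0.8344     1.4204     0.1669     0.4965]
  [   0.3473     0.3961     1.4028     0.5969]
  [   0.5902     0.5169     0.1180     1.3268]
Δx = (I − A)⁻¹ Δd with Δd having +50 in the Livestock component and 0 elsewhere.
So Δx_1 = L_13 · (+50), where L_13 = adj(I−A)_13 / det(I−A) = 0.129750 / 0.2764125.
Δx_1 = 0.129750 × (+50) / 0.2764125 = 6.4875 / 0.2764125 ≈ 23.470.

Δx_1 = 23.470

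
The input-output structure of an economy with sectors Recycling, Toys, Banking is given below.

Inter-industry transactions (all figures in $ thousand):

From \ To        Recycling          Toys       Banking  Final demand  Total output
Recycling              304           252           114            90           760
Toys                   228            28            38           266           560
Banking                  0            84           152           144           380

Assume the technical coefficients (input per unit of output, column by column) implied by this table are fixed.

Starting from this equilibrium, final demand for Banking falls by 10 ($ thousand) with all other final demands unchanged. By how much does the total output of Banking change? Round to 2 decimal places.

Δx_3 = -18.24

Technical coefficients a_ij = z_ij / X_j:
  a_11 = 304/760 = 0.40, a_21 = 228/760 = 0.30, a_31 = 0/760 = 0.00
  a_12 = 252/560 = 0.45, a_22 = 28/560 = 0.05, a_32 = 84/560 = 0.15
  a_13 = 114/380 = 0.30, a_23 = 38/380 = 0.10, a_33 = 152/380 = 0.40
I − A =
  [   0.60    -0.45    -0.30]
  [  -0.30     0.95    -0.10]
  [   0.00    -0.15     0.60]
Cofactors of I−A, C_ij = (−1)^(i+j)·(minor ij) (rows/columns in the sector order above):
  C_11 = (0.95)(0.60) − (-0.10)(-0.15) = 0.5550
  C_12 = −[(-0.30)(0.60) − (-0.10)(0.00)] = 0.1800
  C_13 = (-0.30)(-0.15) − (0.95)(0.00) = 0.0450
  C_21 = −[(-0.45)(0.60) − (-0.30)(-0.15)] = 0.3150
  C_22 = (0.60)(0.60) − (-0.30)(0.00) = 0.3600
  C_23 = −[(0.60)(-0.15) − (-0.45)(0.00)] = 0.0900
  C_31 = (-0.45)(-0.10) − (-0.30)(0.95) = 0.3300
  C_32 = −[(0.60)(-0.10) − (-0.30)(-0.30)] = 0.1500
  C_33 = (0.60)(0.95) − (-0.45)(-0.30) = 0.4350
det(I−A) = Σ_j (I−A)_1j·C_1j = (0.60)(0.5550) + (-0.45)(0.1800) + (-0.30)(0.0450) = 0.2385
adj(I−A) = Cᵀ =
  [ 0.5550   0.3150   0.3300]
  [ 0.1800   0.3600   0.1500]
  [ 0.0450   0.0900   0.4350]
(I − A)⁻¹ = adj(I−A) / det(I−A) ≈
  [   2.3270     1.3208     1.3836]
  [   0.7547     1.5094     0.6289]
  [   0.1887     0.3774     1.8239]
Δx = (I − A)⁻¹ Δd with Δd having -10 in the Banking component and 0 elsewhere.
So Δx_3 = L_33 · (-10), where L_33 = adj(I−A)_33 / det(I−A) = 0.4350 / 0.2385.
Δx_3 = 0.4350 × (-10) / 0.2385 = -4.35 / 0.2385 ≈ -18.24.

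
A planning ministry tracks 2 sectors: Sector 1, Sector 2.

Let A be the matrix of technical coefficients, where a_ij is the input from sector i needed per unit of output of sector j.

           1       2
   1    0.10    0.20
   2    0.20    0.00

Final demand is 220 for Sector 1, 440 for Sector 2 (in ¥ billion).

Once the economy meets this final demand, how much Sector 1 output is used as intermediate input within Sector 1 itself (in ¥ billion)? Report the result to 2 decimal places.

I − A =
  [   0.90    -0.20]
  [  -0.20     1.00]
det(I−A) = (0.90)(1.00) − (-0.20)(-0.20) = 0.8600
adj(I−A) = [[1.00, 0.20], [0.20, 0.90]]
(I − A)⁻¹ = adj(I−A) / det(I−A) ≈
  [   1.1628     0.2326]
  [   0.2326     1.0465]
First solve x = (I − A)⁻¹ d = adj(I−A)·d / det(I−A); in particular x_1 = (1.00·220 + 0.20·440) / 0.8600 = 308.00 / 0.8600 ≈ 358.1395.
Intermediate flow from 1 to 1: z_11 = a_11 · x_1 = 0.10 × 308.00 / 0.8600 = 30.80 / 0.8600 ≈ 35.81.

z_11 = 35.81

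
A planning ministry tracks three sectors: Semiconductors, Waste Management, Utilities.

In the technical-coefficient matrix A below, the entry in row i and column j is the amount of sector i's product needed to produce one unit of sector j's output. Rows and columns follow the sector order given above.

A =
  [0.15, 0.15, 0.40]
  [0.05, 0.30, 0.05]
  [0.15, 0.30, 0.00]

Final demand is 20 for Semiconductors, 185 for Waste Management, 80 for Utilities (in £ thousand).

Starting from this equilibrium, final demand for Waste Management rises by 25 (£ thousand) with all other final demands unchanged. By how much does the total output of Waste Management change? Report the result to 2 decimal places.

Δx_W = 37.57

I − A =
  [   0.85    -0.15    -0.40]
  [  -0.05     0.70    -0.05]
  [  -0.15    -0.30     1.00]
Cofactors of I−A, C_ij = (−1)^(i+j)·(minor ij) (rows/columns in the sector order above):
  C_11 = (0.70)(1.00) − (-0.05)(-0.30) = 0.6850
  C_12 = −[(-0.05)(1.00) − (-0.05)(-0.15)] = 0.0575
  C_13 = (-0.05)(-0.30) − (0.70)(-0.15) = 0.1200
  C_21 = −[(-0.15)(1.00) − (-0.40)(-0.30)] = 0.2700
  C_22 = (0.85)(1.00) − (-0.40)(-0.15) = 0.7900
  C_23 = −[(0.85)(-0.30) − (-0.15)(-0.15)] = 0.2775
  C_31 = (-0.15)(-0.05) − (-0.40)(0.70) = 0.2875
  C_32 = −[(0.85)(-0.05) − (-0.40)(-0.05)] = 0.0625
  C_33 = (0.85)(0.70) − (-0.15)(-0.05) = 0.5875
det(I−A) = Σ_j (I−A)_1j·C_1j = (0.85)(0.6850) + (-0.15)(0.0575) + (-0.40)(0.1200) = 0.525625
adj(I−A) = Cᵀ =
  [ 0.6850   0.2700   0.2875]
  [ 0.0575   0.7900   0.0625]
  [ 0.1200   0.2775   0.5875]
(I − A)⁻¹ = adj(I−A) / det(I−A) ≈
  [   1.3032     0.5137     0.5470]
  [   0.1094     1.5030     0.1189]
  [   0.2283     0.5279     1.1177]
Δx = (I − A)⁻¹ Δd with Δd having +25 in the Waste Management component and 0 elsewhere.
So Δx_W = L_WW · (+25), where L_WW = adj(I−A)_WW / det(I−A) = 0.7900 / 0.525625.
Δx_W = 0.7900 × (+25) / 0.525625 = 19.75 / 0.525625 ≈ 37.57.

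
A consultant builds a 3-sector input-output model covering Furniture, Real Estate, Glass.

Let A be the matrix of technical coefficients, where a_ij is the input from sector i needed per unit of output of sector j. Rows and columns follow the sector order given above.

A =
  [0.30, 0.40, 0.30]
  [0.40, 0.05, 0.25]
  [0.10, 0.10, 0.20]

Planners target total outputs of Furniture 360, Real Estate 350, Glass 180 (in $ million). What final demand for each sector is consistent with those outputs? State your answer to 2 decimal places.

I − A =
  [   0.70    -0.40    -0.30]
  [  -0.40     0.95    -0.25]
  [  -0.10    -0.10     0.80]
d = (I − A) x:
  d_1 = (+0.70)·360 + (-0.40)·350 + (-0.30)·180 = 58.00
  d_2 = (-0.40)·360 + (+0.95)·350 + (-0.25)·180 = 143.50
  d_3 = (-0.10)·360 + (-0.10)·350 + (+0.80)·180 = 73.00

d_1 = 58.00, d_2 = 143.50, d_3 = 73.00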